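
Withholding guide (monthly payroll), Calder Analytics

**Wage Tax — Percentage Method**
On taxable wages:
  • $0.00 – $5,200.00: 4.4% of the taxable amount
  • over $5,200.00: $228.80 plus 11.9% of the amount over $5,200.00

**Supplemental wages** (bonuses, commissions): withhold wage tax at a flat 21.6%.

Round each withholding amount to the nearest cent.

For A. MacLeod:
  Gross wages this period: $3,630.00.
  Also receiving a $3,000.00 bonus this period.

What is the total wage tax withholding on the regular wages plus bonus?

Wage Tax: taxable = $3,630.00
  4.4% × $3,630.00 = $159.72
Supplemental (21.6% flat on bonus): 21.6% × $3,000.00 = $648.00
Total wage tax: $159.72 + $648.00 = $807.72

$807.72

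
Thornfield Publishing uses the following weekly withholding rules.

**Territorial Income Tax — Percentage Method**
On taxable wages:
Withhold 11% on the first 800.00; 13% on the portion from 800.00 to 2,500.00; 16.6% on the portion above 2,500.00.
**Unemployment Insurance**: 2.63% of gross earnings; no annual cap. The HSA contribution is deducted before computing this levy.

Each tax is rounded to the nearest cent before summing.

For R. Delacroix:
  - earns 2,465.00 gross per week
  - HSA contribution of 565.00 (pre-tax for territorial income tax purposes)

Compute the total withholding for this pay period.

Territorial Income Tax: taxable = 2,465.00 − 565.00 = 1,900.00
  88.00 + 13% × (1,900.00 − 800.00) = 88.00 + 13% × 1,100.00 = 231.00
Unemployment Insurance: 2.63% × 1,900.00 = 49.97
Total: 231.00 + 49.97 = 280.97

280.97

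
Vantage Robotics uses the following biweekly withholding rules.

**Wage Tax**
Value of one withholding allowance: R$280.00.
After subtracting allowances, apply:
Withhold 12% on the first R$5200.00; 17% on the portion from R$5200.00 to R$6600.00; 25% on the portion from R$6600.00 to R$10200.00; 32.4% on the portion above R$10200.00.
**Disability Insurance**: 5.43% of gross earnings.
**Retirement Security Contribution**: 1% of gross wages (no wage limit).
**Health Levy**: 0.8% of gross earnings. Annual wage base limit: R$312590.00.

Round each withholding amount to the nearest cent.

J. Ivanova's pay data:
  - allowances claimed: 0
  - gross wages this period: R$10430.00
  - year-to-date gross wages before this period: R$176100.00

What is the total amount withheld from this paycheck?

Wage Tax: taxable = R$10430.00
  R$1762.00 + 32.4% × (R$10430.00 − R$10200.00) = R$1762.00 + 32.4% × R$230.00 = R$1836.52
Disability Insurance: 5.43% × R$10430.00 = R$566.35
Retirement Security Contribution: 1% × R$10430.00 = R$104.30
Health Levy: 0.8% × R$10430.00 = R$83.44
Total: R$1836.52 + R$566.35 + R$104.30 + R$83.44 = R$2590.61

R$2590.61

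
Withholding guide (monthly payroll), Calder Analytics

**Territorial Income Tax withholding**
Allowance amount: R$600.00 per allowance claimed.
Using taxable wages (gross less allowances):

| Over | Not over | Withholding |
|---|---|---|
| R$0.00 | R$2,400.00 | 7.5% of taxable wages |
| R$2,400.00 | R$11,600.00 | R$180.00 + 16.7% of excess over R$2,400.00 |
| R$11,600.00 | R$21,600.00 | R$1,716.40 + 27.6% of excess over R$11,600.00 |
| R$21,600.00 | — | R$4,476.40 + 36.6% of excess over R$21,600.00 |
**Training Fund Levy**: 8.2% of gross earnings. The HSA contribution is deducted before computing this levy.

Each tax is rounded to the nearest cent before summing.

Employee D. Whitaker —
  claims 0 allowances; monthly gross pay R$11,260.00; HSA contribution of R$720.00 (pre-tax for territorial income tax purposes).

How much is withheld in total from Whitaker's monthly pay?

Territorial Income Tax: taxable = R$11,260.00 − R$720.00 = R$10,540.00
  R$180.00 + 16.7% × (R$10,540.00 − R$2,400.00) = R$180.00 + 16.7% × R$8,140.00 = R$1,539.38
Training Fund Levy: 8.2% × R$10,540.00 = R$864.28
Total: R$1,539.38 + R$864.28 = R$2,403.66

R$2,403.66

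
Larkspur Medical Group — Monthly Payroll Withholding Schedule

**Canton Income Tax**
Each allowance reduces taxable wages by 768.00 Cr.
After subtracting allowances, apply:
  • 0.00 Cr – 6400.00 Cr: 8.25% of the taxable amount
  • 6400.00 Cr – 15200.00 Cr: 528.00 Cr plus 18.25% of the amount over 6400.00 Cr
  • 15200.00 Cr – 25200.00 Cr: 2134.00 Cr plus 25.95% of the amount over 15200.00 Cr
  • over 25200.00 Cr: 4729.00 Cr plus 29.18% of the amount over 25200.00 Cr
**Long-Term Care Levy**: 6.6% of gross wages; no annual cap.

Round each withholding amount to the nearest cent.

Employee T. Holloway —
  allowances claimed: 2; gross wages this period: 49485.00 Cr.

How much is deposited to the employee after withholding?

34851.83 Cr

Canton Income Tax: taxable = 49485.00 Cr − 2×768.00 Cr = 47949.00 Cr
  4729.00 Cr + 29.18% × (47949.00 Cr − 25200.00 Cr) = 4729.00 Cr + 29.18% × 22749.00 Cr = 11367.16 Cr
Long-Term Care Levy: 6.6% × 49485.00 Cr = 3266.01 Cr
Total withheld: 11367.16 Cr + 3266.01 Cr = 14633.17 Cr
Net pay: 49485.00 Cr − 14633.17 Cr = 34851.83 Cr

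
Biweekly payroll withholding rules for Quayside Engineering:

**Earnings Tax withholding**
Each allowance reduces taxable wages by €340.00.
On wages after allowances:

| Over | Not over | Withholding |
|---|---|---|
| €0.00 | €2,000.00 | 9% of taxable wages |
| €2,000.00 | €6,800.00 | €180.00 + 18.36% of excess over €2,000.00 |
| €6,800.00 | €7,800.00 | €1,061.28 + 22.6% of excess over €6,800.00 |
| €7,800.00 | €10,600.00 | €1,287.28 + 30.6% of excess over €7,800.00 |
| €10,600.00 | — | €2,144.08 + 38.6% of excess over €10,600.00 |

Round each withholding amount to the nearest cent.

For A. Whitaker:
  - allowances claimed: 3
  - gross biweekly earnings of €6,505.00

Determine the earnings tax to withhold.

Earnings Tax: taxable = €6,505.00 − 3×€340.00 = €5,485.00
  €180.00 + 18.36% × (€5,485.00 − €2,000.00) = €180.00 + 18.36% × €3,485.00 = €819.85

€819.85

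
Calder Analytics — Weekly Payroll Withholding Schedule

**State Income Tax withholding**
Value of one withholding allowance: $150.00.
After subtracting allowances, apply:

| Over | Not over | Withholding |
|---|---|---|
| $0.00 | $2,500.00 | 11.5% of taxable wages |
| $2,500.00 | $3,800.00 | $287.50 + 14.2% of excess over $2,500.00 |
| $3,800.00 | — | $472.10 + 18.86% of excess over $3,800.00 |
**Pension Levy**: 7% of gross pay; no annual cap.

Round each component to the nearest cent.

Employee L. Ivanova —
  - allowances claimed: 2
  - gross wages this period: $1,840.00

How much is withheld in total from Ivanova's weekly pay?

$305.90

State Income Tax: taxable = $1,840.00 − 2×$150.00 = $1,540.00
  11.5% × $1,540.00 = $177.10
Pension Levy: 7% × $1,840.00 = $128.80
Total: $177.10 + $128.80 = $305.90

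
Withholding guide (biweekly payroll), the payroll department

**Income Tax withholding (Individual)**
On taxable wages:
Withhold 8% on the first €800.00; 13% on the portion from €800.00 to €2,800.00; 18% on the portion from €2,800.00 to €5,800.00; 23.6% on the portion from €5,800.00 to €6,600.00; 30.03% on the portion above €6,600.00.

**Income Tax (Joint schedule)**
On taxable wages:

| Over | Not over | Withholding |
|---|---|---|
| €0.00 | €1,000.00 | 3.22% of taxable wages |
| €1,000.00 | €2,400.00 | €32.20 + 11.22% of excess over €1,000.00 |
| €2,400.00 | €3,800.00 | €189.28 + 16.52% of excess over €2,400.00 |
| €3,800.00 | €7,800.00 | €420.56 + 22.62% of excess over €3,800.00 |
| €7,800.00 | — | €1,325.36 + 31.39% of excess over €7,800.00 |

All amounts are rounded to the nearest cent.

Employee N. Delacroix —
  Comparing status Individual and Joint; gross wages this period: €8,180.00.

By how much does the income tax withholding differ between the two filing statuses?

€82.63

Income Tax (Individual): taxable = €8,180.00
  €1,052.80 + 30.03% × (€8,180.00 − €6,600.00) = €1,052.80 + 30.03% × €1,580.00 = €1,527.27
Income Tax (Joint): taxable = €8,180.00
  €1,325.36 + 31.39% × (€8,180.00 − €7,800.00) = €1,325.36 + 31.39% × €380.00 = €1,444.64
Difference: |€1,527.27 − €1,444.64| = €82.63 (higher under Individual)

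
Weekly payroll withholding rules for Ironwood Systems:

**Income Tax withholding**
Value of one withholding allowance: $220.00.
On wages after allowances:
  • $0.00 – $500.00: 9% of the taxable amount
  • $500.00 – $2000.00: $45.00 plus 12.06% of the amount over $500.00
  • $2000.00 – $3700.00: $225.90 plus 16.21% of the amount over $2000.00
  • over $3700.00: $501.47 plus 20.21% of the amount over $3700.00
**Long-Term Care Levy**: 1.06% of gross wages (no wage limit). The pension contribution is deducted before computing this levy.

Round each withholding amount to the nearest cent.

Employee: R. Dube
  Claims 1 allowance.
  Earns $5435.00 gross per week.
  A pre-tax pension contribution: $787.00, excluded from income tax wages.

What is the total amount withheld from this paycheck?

$697.87

Income Tax: taxable = $5435.00 − $787.00 − 1×$220.00 = $4428.00
  $501.47 + 20.21% × ($4428.00 − $3700.00) = $501.47 + 20.21% × $728.00 = $648.60
Long-Term Care Levy: 1.06% × $4648.00 = $49.27
Total: $648.60 + $49.27 = $697.87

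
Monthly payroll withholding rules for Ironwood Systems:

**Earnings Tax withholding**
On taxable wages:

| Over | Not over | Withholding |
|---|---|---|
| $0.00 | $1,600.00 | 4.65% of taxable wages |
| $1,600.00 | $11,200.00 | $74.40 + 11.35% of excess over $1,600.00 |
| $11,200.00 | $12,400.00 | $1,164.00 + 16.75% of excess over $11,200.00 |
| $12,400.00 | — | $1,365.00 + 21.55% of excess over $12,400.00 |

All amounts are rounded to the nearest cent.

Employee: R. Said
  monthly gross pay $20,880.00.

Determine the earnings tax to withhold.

Earnings Tax: taxable = $20,880.00
  $1,365.00 + 21.55% × ($20,880.00 − $12,400.00) = $1,365.00 + 21.55% × $8,480.00 = $3,192.44

$3,192.44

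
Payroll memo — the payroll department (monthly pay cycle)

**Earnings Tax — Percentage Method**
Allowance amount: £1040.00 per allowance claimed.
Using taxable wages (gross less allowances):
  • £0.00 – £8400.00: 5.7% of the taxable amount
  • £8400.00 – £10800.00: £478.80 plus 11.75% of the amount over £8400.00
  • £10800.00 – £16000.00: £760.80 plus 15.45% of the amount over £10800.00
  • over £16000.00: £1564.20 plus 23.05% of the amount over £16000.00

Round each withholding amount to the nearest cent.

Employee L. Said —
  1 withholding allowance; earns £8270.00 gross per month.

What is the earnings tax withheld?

£412.11

Earnings Tax: taxable = £8270.00 − 1×£1040.00 = £7230.00
  5.7% × £7230.00 = £412.11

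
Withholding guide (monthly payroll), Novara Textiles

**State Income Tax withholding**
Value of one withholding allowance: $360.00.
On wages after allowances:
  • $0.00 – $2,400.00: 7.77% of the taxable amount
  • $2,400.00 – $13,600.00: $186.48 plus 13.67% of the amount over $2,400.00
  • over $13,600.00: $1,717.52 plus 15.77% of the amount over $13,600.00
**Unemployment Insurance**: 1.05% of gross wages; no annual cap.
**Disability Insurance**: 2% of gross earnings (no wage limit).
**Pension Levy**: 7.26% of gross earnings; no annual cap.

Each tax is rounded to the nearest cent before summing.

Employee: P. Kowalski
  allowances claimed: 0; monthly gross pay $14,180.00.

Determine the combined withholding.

$3,270.95

State Income Tax: taxable = $14,180.00
  $1,717.52 + 15.77% × ($14,180.00 − $13,600.00) = $1,717.52 + 15.77% × $580.00 = $1,808.99
Unemployment Insurance: 1.05% × $14,180.00 = $148.89
Disability Insurance: 2% × $14,180.00 = $283.60
Pension Levy: 7.26% × $14,180.00 = $1,029.47
Total: $1,808.99 + $148.89 + $283.60 + $1,029.47 = $3,270.95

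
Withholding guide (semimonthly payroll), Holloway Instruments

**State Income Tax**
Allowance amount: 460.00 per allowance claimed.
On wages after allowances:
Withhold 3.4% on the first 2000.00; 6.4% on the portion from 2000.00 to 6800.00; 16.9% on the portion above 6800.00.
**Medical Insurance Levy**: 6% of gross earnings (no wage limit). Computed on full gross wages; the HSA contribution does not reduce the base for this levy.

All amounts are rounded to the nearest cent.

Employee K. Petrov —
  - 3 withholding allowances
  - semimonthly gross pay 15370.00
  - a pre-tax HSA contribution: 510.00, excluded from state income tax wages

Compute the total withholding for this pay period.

State Income Tax: taxable = 15370.00 − 510.00 − 3×460.00 = 13480.00
  375.20 + 16.9% × (13480.00 − 6800.00) = 375.20 + 16.9% × 6680.00 = 1504.12
Medical Insurance Levy: 6% × 15370.00 = 922.20
Total: 1504.12 + 922.20 = 2426.32

2426.32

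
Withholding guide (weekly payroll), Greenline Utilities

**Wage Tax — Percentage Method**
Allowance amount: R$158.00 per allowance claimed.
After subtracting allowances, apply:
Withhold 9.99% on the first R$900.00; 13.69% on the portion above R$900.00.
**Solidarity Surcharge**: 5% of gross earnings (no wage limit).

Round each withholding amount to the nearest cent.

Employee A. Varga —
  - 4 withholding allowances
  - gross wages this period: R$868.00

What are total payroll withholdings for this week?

R$66.98

Wage Tax: taxable = R$868.00 − 4×R$158.00 = R$236.00
  9.99% × R$236.00 = R$23.58
Solidarity Surcharge: 5% × R$868.00 = R$43.40
Total: R$23.58 + R$43.40 = R$66.98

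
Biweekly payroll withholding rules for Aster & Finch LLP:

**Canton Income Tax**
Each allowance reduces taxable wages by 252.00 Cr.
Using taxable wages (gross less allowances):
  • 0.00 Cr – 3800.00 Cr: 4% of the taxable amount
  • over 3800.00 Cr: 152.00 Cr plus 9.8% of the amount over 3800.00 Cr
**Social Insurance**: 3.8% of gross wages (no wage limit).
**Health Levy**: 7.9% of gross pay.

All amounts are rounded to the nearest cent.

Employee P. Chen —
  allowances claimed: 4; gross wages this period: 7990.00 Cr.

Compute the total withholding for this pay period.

1398.67 Cr

Canton Income Tax: taxable = 7990.00 Cr − 4×252.00 Cr = 6982.00 Cr
  152.00 Cr + 9.8% × (6982.00 Cr − 3800.00 Cr) = 152.00 Cr + 9.8% × 3182.00 Cr = 463.84 Cr
Social Insurance: 3.8% × 7990.00 Cr = 303.62 Cr
Health Levy: 7.9% × 7990.00 Cr = 631.21 Cr
Total: 463.84 Cr + 303.62 Cr + 631.21 Cr = 1398.67 Cr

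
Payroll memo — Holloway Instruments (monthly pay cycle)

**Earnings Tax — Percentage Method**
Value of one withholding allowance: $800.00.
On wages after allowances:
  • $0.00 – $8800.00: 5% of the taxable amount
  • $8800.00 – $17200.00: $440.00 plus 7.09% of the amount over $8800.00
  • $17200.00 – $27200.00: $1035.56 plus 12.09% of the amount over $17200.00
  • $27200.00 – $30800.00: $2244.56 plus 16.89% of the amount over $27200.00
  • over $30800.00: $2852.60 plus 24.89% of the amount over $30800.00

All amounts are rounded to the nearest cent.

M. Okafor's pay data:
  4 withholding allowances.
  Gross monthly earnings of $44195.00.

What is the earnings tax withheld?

Earnings Tax: taxable = $44195.00 − 4×$800.00 = $40995.00
  $2852.60 + 24.89% × ($40995.00 − $30800.00) = $2852.60 + 24.89% × $10195.00 = $5390.14

$5390.14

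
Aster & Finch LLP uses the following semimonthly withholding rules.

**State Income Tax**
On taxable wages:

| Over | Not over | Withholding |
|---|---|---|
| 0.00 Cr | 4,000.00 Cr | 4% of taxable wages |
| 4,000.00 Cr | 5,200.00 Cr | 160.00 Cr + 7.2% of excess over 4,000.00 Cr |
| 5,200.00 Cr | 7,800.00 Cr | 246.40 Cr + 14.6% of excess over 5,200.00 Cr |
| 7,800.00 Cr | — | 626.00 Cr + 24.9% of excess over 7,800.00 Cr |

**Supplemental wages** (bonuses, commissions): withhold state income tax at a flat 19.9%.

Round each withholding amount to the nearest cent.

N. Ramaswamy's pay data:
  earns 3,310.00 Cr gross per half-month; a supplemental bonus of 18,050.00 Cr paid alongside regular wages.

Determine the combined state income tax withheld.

3,724.35 Cr

State Income Tax: taxable = 3,310.00 Cr
  4% × 3,310.00 Cr = 132.40 Cr
Supplemental (19.9% flat on bonus): 19.9% × 18,050.00 Cr = 3,591.95 Cr
Total state income tax: 132.40 Cr + 3,591.95 Cr = 3,724.35 Cr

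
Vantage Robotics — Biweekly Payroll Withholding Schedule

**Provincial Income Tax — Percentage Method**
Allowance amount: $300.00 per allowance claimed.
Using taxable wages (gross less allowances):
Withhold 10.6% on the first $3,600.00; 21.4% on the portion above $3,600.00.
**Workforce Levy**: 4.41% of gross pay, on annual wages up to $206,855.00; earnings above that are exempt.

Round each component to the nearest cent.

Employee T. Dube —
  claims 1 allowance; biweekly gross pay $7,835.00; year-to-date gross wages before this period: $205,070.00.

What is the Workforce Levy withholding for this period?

$78.72

Workforce Levy: cap $206,855.00 − YTD $205,070.00 = $1,785.00 subject; 4.41% × $1,785.00 = $78.72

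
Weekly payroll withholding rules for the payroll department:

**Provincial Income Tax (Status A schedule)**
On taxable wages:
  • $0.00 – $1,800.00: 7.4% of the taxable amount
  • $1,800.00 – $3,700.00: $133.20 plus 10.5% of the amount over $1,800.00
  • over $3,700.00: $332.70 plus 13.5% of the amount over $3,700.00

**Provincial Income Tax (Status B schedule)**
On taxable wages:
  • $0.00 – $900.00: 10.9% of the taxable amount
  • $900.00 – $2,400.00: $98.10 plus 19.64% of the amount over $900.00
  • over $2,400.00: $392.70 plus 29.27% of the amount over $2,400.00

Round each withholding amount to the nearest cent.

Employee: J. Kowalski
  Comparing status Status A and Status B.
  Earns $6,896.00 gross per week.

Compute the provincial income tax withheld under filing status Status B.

$1,708.68

Provincial Income Tax (Status B): taxable = $6,896.00
  $392.70 + 29.27% × ($6,896.00 − $2,400.00) = $392.70 + 29.27% × $4,496.00 = $1,708.68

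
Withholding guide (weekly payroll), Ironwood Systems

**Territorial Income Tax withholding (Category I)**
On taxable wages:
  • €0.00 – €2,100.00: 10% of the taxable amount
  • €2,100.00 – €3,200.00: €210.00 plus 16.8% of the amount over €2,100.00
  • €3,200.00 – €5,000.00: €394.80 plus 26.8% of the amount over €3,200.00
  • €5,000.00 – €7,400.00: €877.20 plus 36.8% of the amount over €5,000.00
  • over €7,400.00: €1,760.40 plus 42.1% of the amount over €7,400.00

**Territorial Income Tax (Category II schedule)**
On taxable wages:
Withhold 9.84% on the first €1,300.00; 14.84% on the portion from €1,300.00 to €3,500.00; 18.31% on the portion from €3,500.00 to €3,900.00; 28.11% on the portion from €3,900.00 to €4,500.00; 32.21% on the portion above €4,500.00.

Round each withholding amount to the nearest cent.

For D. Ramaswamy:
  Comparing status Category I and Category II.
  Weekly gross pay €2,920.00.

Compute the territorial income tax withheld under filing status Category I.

€347.76

Territorial Income Tax (Category I): taxable = €2,920.00
  €210.00 + 16.8% × (€2,920.00 − €2,100.00) = €210.00 + 16.8% × €820.00 = €347.76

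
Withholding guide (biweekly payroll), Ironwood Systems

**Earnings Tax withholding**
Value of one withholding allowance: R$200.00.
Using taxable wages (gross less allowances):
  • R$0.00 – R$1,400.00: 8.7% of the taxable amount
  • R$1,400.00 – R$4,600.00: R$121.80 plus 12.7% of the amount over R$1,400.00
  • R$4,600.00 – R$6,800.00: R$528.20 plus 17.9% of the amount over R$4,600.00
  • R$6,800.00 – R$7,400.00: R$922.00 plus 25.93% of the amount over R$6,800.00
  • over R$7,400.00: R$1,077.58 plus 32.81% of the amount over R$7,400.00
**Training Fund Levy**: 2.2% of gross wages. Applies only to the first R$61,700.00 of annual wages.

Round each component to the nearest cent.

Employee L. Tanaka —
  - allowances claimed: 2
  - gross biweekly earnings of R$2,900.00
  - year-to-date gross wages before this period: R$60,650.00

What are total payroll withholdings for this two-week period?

R$284.60

Earnings Tax: taxable = R$2,900.00 − 2×R$200.00 = R$2,500.00
  R$121.80 + 12.7% × (R$2,500.00 − R$1,400.00) = R$121.80 + 12.7% × R$1,100.00 = R$261.50
Training Fund Levy: cap R$61,700.00 − YTD R$60,650.00 = R$1,050.00 subject; 2.2% × R$1,050.00 = R$23.10
Total: R$261.50 + R$23.10 = R$284.60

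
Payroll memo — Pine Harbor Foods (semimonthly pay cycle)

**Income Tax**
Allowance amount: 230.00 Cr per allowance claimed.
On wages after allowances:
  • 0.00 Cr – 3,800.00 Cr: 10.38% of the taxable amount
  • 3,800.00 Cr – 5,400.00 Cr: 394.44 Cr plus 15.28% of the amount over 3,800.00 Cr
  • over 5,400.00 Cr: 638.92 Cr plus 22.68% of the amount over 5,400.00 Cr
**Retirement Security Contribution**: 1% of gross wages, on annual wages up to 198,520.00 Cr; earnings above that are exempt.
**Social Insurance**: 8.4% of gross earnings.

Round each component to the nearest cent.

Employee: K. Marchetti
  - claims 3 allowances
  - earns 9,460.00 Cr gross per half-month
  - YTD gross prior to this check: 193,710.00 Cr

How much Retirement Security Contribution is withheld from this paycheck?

Retirement Security Contribution: cap 198,520.00 Cr − YTD 193,710.00 Cr = 4,810.00 Cr subject; 1% × 4,810.00 Cr = 48.10 Cr

48.10 Cr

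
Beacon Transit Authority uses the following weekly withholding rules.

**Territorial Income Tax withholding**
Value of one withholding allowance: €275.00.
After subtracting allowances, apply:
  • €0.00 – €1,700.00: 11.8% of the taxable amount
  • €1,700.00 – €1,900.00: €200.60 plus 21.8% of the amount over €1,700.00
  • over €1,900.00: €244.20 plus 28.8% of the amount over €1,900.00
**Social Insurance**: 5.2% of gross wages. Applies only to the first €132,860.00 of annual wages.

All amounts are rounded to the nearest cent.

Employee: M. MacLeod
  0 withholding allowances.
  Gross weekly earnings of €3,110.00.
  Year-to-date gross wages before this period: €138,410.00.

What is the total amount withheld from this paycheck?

Territorial Income Tax: taxable = €3,110.00
  €244.20 + 28.8% × (€3,110.00 − €1,900.00) = €244.20 + 28.8% × €1,210.00 = €592.68
Social Insurance: YTD €138,410.00 ≥ cap €132,860.00 → €0.00
Total: €592.68 + €0.00 = €592.68

€592.68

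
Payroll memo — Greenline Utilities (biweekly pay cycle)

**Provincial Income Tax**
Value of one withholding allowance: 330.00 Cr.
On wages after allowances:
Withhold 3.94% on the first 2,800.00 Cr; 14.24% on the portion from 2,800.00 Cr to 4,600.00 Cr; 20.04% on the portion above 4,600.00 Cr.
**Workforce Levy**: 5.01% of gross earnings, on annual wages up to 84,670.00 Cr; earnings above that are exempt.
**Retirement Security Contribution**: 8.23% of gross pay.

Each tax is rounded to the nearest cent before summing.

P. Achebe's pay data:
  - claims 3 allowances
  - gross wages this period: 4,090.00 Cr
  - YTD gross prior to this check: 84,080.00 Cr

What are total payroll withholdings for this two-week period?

Provincial Income Tax: taxable = 4,090.00 Cr − 3×330.00 Cr = 3,100.00 Cr
  110.32 Cr + 14.24% × (3,100.00 Cr − 2,800.00 Cr) = 110.32 Cr + 14.24% × 300.00 Cr = 153.04 Cr
Workforce Levy: cap 84,670.00 Cr − YTD 84,080.00 Cr = 590.00 Cr subject; 5.01% × 590.00 Cr = 29.56 Cr
Retirement Security Contribution: 8.23% × 4,090.00 Cr = 336.61 Cr
Total: 153.04 Cr + 29.56 Cr + 336.61 Cr = 519.21 Cr

519.21 Cr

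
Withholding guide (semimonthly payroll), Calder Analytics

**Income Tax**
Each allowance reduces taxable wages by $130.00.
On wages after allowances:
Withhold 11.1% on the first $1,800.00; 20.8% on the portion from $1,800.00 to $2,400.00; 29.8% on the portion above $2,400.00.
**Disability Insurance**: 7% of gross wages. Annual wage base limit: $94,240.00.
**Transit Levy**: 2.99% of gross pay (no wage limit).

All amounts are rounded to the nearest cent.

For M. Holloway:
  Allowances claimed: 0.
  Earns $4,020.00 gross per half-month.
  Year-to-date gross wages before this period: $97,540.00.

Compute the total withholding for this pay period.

$927.56

Income Tax: taxable = $4,020.00
  $324.60 + 29.8% × ($4,020.00 − $2,400.00) = $324.60 + 29.8% × $1,620.00 = $807.36
Disability Insurance: YTD $97,540.00 ≥ cap $94,240.00 → $0.00
Transit Levy: 2.99% × $4,020.00 = $120.20
Total: $807.36 + $0.00 + $120.20 = $927.56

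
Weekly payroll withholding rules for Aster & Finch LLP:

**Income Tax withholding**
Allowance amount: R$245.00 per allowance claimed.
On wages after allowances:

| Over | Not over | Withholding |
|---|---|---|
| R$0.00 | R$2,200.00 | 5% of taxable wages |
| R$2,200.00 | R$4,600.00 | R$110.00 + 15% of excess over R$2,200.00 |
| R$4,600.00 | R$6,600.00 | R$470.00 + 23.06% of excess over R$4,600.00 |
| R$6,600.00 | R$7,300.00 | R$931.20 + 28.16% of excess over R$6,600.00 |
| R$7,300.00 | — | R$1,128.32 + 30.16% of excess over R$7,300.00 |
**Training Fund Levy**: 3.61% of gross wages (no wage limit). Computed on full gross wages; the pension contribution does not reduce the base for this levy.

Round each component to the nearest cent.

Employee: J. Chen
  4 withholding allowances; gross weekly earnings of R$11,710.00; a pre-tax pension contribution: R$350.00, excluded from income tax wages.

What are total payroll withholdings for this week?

Income Tax: taxable = R$11,710.00 − R$350.00 − 4×R$245.00 = R$10,380.00
  R$1,128.32 + 30.16% × (R$10,380.00 − R$7,300.00) = R$1,128.32 + 30.16% × R$3,080.00 = R$2,057.25
Training Fund Levy: 3.61% × R$11,710.00 = R$422.73
Total: R$2,057.25 + R$422.73 = R$2,479.98

R$2,479.98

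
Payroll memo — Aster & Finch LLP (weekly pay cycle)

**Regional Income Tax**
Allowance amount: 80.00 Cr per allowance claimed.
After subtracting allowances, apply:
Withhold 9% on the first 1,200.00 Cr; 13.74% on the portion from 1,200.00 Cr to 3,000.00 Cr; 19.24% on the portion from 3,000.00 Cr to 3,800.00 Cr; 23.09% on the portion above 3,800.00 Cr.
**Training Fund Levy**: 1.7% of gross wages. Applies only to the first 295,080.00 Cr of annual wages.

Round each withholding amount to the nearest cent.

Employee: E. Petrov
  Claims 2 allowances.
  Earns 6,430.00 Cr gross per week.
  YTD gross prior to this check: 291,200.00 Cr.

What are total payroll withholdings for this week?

Regional Income Tax: taxable = 6,430.00 Cr − 2×80.00 Cr = 6,270.00 Cr
  509.24 Cr + 23.09% × (6,270.00 Cr − 3,800.00 Cr) = 509.24 Cr + 23.09% × 2,470.00 Cr = 1,079.56 Cr
Training Fund Levy: cap 295,080.00 Cr − YTD 291,200.00 Cr = 3,880.00 Cr subject; 1.7% × 3,880.00 Cr = 65.96 Cr
Total: 1,079.56 Cr + 65.96 Cr = 1,145.52 Cr

1,145.52 Cr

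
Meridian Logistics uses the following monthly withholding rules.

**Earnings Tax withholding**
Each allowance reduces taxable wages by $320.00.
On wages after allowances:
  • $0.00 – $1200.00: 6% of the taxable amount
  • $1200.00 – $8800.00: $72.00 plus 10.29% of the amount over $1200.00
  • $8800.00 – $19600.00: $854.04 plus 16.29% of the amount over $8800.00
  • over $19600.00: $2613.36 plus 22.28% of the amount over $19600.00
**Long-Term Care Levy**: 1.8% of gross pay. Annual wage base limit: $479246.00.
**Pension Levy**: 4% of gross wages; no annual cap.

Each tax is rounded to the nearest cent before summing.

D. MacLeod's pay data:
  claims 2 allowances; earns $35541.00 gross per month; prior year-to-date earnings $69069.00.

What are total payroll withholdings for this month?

$8083.80

Earnings Tax: taxable = $35541.00 − 2×$320.00 = $34901.00
  $2613.36 + 22.28% × ($34901.00 − $19600.00) = $2613.36 + 22.28% × $15301.00 = $6022.42
Long-Term Care Levy: 1.8% × $35541.00 = $639.74
Pension Levy: 4% × $35541.00 = $1421.64
Total: $6022.42 + $639.74 + $1421.64 = $8083.80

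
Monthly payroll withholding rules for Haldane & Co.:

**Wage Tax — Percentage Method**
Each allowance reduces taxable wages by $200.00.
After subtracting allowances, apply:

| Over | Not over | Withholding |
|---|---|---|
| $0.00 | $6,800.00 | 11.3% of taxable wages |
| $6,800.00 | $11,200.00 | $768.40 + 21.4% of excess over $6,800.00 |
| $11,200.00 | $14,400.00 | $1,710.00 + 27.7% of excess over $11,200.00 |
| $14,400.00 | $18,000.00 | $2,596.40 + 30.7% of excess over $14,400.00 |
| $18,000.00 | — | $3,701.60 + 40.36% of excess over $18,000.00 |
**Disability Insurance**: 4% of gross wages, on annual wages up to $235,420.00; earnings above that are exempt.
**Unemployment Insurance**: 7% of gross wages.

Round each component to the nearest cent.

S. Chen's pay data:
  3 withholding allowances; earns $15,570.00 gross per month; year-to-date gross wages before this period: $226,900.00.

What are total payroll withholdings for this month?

Wage Tax: taxable = $15,570.00 − 3×$200.00 = $14,970.00
  $2,596.40 + 30.7% × ($14,970.00 − $14,400.00) = $2,596.40 + 30.7% × $570.00 = $2,771.39
Disability Insurance: cap $235,420.00 − YTD $226,900.00 = $8,520.00 subject; 4% × $8,520.00 = $340.80
Unemployment Insurance: 7% × $15,570.00 = $1,089.90
Total: $2,771.39 + $340.80 + $1,089.90 = $4,202.09

$4,202.09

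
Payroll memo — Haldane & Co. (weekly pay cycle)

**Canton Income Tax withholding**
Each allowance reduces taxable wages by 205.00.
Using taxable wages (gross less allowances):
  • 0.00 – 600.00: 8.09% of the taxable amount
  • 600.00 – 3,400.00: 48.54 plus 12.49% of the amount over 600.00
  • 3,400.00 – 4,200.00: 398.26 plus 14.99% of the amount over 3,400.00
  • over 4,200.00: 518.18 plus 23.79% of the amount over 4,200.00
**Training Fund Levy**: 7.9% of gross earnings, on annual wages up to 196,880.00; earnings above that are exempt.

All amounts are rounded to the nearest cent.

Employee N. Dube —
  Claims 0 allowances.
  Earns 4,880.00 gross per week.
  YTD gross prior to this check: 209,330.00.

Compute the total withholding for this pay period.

Canton Income Tax: taxable = 4,880.00
  518.18 + 23.79% × (4,880.00 − 4,200.00) = 518.18 + 23.79% × 680.00 = 679.95
Training Fund Levy: YTD 209,330.00 ≥ cap 196,880.00 → 0.00
Total: 679.95 + 0.00 = 679.95

679.95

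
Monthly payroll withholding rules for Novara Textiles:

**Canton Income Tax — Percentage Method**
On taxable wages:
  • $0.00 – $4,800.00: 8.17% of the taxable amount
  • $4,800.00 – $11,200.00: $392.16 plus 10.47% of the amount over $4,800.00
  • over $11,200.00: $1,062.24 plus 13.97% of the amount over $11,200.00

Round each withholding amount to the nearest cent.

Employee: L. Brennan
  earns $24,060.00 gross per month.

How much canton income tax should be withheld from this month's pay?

$2,858.78

Canton Income Tax: taxable = $24,060.00
  $1,062.24 + 13.97% × ($24,060.00 − $11,200.00) = $1,062.24 + 13.97% × $12,860.00 = $2,858.78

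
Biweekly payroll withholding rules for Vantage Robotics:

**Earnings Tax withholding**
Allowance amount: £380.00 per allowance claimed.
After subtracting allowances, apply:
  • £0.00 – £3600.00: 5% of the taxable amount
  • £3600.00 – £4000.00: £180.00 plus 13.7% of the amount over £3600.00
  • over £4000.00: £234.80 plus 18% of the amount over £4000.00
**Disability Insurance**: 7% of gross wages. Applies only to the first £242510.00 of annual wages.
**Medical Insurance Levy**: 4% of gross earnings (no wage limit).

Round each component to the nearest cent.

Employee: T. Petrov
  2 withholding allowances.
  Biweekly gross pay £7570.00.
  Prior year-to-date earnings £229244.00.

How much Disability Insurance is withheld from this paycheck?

Disability Insurance: 7% × £7570.00 = £529.90

£529.90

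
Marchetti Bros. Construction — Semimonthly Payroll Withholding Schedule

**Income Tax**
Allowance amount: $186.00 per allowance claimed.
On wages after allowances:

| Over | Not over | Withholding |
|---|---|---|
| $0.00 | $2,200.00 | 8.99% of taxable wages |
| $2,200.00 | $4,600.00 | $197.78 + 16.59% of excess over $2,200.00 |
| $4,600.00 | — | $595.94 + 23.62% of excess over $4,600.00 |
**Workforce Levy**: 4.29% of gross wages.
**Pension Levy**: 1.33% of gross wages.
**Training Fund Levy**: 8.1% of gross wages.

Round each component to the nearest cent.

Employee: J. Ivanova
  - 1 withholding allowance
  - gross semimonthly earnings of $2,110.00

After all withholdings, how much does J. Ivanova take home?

$1,647.54

Income Tax: taxable = $2,110.00 − 1×$186.00 = $1,924.00
  8.99% × $1,924.00 = $172.97
Workforce Levy: 4.29% × $2,110.00 = $90.52
Pension Levy: 1.33% × $2,110.00 = $28.06
Training Fund Levy: 8.1% × $2,110.00 = $170.91
Total withheld: $172.97 + $90.52 + $28.06 + $170.91 = $462.46
Net pay: $2,110.00 − $462.46 = $1,647.54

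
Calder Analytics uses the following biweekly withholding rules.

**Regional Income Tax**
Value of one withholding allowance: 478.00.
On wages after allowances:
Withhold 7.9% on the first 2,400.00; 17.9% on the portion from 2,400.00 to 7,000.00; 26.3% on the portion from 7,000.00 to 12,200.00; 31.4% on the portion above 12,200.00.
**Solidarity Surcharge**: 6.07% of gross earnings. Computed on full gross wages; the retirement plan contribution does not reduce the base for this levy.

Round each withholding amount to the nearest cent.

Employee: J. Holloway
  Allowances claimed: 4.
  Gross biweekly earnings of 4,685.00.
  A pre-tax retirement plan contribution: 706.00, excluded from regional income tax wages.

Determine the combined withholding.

447.67

Regional Income Tax: taxable = 4,685.00 − 706.00 − 4×478.00 = 2,067.00
  7.9% × 2,067.00 = 163.29
Solidarity Surcharge: 6.07% × 4,685.00 = 284.38
Total: 163.29 + 284.38 = 447.67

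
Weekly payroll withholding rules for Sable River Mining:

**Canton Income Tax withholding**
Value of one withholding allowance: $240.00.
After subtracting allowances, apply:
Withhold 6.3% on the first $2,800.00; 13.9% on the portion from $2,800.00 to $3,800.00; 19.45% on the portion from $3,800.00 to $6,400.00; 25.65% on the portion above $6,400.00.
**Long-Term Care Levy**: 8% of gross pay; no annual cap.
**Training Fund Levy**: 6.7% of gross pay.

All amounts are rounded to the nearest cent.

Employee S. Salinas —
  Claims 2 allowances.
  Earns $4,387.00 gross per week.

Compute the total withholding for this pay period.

Canton Income Tax: taxable = $4,387.00 − 2×$240.00 = $3,907.00
  $315.40 + 19.45% × ($3,907.00 − $3,800.00) = $315.40 + 19.45% × $107.00 = $336.21
Long-Term Care Levy: 8% × $4,387.00 = $350.96
Training Fund Levy: 6.7% × $4,387.00 = $293.93
Total: $336.21 + $350.96 + $293.93 = $981.10

$981.10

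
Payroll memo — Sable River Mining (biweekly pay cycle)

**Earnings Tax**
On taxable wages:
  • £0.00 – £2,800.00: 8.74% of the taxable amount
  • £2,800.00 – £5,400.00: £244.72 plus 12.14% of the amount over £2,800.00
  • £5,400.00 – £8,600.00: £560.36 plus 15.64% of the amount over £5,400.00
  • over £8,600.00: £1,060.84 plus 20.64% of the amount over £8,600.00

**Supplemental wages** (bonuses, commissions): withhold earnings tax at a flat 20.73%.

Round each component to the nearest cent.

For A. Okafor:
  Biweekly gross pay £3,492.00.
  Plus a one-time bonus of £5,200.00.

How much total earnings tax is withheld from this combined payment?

£1,406.69

Earnings Tax: taxable = £3,492.00
  £244.72 + 12.14% × (£3,492.00 − £2,800.00) = £244.72 + 12.14% × £692.00 = £328.73
Supplemental (20.73% flat on bonus): 20.73% × £5,200.00 = £1,077.96
Total earnings tax: £328.73 + £1,077.96 = £1,406.69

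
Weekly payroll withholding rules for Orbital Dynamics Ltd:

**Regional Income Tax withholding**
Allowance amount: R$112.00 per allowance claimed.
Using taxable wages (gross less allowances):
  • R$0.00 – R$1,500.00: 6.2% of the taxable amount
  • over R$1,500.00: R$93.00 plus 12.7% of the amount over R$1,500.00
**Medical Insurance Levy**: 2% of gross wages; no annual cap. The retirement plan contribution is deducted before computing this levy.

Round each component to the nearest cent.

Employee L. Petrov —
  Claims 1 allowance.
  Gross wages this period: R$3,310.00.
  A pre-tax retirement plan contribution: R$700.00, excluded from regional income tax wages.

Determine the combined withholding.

Regional Income Tax: taxable = R$3,310.00 − R$700.00 − 1×R$112.00 = R$2,498.00
  R$93.00 + 12.7% × (R$2,498.00 − R$1,500.00) = R$93.00 + 12.7% × R$998.00 = R$219.75
Medical Insurance Levy: 2% × R$2,610.00 = R$52.20
Total: R$219.75 + R$52.20 = R$271.95

R$271.95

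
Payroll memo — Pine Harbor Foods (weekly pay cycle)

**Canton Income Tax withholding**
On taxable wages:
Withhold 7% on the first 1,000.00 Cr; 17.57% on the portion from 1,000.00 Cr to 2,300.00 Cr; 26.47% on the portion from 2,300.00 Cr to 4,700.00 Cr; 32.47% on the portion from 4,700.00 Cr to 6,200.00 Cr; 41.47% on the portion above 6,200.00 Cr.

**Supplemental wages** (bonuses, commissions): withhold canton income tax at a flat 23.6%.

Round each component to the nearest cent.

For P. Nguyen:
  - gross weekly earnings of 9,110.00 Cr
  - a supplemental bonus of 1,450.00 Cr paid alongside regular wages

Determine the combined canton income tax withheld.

2,969.72 Cr

Canton Income Tax: taxable = 9,110.00 Cr
  1,420.74 Cr + 41.47% × (9,110.00 Cr − 6,200.00 Cr) = 1,420.74 Cr + 41.47% × 2,910.00 Cr = 2,627.52 Cr
Supplemental (23.6% flat on bonus): 23.6% × 1,450.00 Cr = 342.20 Cr
Total canton income tax: 2,627.52 Cr + 342.20 Cr = 2,969.72 Cr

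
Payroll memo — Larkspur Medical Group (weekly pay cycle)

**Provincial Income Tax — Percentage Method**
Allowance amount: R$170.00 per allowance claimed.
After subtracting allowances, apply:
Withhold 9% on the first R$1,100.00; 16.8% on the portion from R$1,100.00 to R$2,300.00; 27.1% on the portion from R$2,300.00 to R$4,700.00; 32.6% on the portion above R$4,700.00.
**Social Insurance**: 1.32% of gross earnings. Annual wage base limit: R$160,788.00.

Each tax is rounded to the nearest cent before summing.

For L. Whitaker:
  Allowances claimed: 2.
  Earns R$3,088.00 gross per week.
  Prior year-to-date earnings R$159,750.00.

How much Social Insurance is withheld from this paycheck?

Social Insurance: cap R$160,788.00 − YTD R$159,750.00 = R$1,038.00 subject; 1.32% × R$1,038.00 = R$13.70

R$13.70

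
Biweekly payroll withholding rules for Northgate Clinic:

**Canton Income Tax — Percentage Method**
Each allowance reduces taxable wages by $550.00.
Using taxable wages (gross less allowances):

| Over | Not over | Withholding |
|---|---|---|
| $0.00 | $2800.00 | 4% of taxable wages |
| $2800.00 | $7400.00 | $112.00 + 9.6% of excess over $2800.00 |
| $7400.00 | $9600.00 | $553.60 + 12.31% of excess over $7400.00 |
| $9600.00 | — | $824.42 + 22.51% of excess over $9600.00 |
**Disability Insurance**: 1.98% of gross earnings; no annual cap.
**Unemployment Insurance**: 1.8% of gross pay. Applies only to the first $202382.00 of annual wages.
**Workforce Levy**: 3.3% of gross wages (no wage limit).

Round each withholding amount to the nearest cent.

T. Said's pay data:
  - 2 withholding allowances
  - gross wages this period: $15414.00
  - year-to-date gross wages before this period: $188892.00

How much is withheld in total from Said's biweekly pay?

$2942.22

Canton Income Tax: taxable = $15414.00 − 2×$550.00 = $14314.00
  $824.42 + 22.51% × ($14314.00 − $9600.00) = $824.42 + 22.51% × $4714.00 = $1885.54
Disability Insurance: 1.98% × $15414.00 = $305.20
Unemployment Insurance: cap $202382.00 − YTD $188892.00 = $13490.00 subject; 1.8% × $13490.00 = $242.82
Workforce Levy: 3.3% × $15414.00 = $508.66
Total: $1885.54 + $305.20 + $242.82 + $508.66 = $2942.22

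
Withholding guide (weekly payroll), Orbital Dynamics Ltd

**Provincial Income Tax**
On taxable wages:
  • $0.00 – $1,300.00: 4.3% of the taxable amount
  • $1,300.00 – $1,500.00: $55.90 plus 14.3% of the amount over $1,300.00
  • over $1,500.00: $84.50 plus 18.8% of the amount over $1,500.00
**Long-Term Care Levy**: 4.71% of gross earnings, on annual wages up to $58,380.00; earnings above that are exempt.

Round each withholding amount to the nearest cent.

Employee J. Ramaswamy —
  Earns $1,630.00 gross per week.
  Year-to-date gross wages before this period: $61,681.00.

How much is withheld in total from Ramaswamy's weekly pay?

Provincial Income Tax: taxable = $1,630.00
  $84.50 + 18.8% × ($1,630.00 − $1,500.00) = $84.50 + 18.8% × $130.00 = $108.94
Long-Term Care Levy: YTD $61,681.00 ≥ cap $58,380.00 → $0.00
Total: $108.94 + $0.00 = $108.94

$108.94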